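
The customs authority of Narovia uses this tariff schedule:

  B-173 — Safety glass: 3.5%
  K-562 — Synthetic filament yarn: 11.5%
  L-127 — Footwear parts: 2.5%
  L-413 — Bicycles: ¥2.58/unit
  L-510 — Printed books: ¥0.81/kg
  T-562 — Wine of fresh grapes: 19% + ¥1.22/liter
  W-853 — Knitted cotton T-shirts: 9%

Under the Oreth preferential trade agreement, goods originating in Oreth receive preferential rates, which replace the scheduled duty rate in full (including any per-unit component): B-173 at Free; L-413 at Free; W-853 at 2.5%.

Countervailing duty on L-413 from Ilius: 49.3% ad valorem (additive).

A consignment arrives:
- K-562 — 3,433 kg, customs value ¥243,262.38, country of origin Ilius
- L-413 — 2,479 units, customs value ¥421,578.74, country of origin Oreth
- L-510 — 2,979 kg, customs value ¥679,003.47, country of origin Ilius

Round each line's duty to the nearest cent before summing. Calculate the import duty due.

¥30,388.16

Line 1 (K-562, Ilius, 3,433 kg, ¥243,262.38):
Base rate for K-562 is 11.5%.
Duty = ¥243,262.38 × 11.5% = ¥27,975.17.
Line 2 (L-413, Oreth, 2,479 units, ¥421,578.74):
Base rate for L-413 is ¥2.58/unit.
Origin Oreth qualifies under the Narovia–Oreth agreement and L-413 is covered: preferential rate Free applies instead.
The additional-duty order on L-413 targets Ilius, not Oreth; it does not apply.
Duty = ¥421,578.74 × 0% = ¥0.00.
Line 3 (L-510, Ilius, 2,979 kg, ¥679,003.47):
Base rate for L-510 is ¥0.81/kg.
Duty = 2,979 × ¥0.81 = ¥2,412.99.
Total = ¥27,975.17 + ¥0.00 + ¥2,412.99 = ¥30,388.16.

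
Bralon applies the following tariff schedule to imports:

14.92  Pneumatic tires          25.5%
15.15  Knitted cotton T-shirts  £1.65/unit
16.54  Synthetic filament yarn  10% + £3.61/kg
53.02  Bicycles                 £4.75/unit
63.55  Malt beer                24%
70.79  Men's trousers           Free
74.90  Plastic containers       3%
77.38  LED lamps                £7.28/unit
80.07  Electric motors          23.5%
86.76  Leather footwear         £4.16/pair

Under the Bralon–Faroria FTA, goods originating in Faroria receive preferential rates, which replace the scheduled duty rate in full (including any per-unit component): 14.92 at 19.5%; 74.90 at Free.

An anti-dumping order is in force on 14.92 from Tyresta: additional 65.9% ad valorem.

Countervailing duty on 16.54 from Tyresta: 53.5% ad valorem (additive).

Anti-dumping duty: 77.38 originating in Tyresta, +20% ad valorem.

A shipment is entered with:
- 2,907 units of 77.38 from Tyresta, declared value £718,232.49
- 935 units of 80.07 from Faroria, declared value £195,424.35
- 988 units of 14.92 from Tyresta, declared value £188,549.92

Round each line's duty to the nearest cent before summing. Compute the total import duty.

Line 1 (77.38, Tyresta, 2,907 units, £718,232.49):
Base rate for 77.38 is £7.28/unit.
Additional duty on 77.38 from Tyresta: +20% ad valorem. Applied ad valorem rate = 20%.
Duty = £718,232.49 × 20% + 2,907 × £7.28 = £164,809.46.
Line 2 (80.07, Faroria, 935 units, £195,424.35):
Base rate for 80.07 is 23.5%.
Origin Faroria is the FTA partner but 80.07 is not on the preference list; base rate stands.
Duty = £195,424.35 × 23.5% = £45,924.72.
Line 3 (14.92, Tyresta, 988 units, £188,549.92):
Base rate for 14.92 is 25.5%.
14.92 has an FTA preferential rate, but origin Tyresta is not Faroria; base rate stands.
Additional duty on 14.92 from Tyresta: +65.9%. Applied ad valorem rate: 25.5% + 65.9% = 91.4%.
Duty = £188,549.92 × 91.4% = £172,334.63.
Total = £164,809.46 + £45,924.72 + £172,334.63 = £383,068.81.

£383,068.81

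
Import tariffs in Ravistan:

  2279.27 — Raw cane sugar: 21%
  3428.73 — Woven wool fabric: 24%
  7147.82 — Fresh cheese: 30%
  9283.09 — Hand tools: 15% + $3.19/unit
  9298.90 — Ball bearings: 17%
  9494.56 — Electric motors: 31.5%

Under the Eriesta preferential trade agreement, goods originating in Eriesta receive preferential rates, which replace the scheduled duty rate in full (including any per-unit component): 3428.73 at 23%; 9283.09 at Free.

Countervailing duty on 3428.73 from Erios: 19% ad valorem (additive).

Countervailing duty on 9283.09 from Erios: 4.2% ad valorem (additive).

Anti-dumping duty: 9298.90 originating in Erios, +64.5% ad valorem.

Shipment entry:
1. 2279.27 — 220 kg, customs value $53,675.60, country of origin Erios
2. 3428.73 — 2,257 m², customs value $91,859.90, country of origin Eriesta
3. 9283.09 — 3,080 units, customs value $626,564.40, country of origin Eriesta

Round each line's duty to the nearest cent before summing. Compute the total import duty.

$32,399.66

Line 1 (2279.27, Erios, 220 kg, $53,675.60):
Base rate for 2279.27 is 21%.
Duty = $53,675.60 × 21% = $11,271.88.
Line 2 (3428.73, Eriesta, 2,257 m², $91,859.90):
Base rate for 3428.73 is 24%.
Origin Eriesta qualifies under the Ravistan–Eriesta agreement and 3428.73 is covered: preferential rate 23% applies instead.
The additional-duty order on 3428.73 targets Erios, not Eriesta; it does not apply.
Duty = $91,859.90 × 23% = $21,127.78.
Line 3 (9283.09, Eriesta, 3,080 units, $626,564.40):
Base rate for 9283.09 is 15% + $3.19/unit.
Origin Eriesta qualifies under the Ravistan–Eriesta agreement and 9283.09 is covered: preferential rate Free applies instead.
The additional-duty order on 9283.09 targets Erios, not Eriesta; it does not apply.
Duty = $626,564.40 × 0% = $0.00.
Total = $11,271.88 + $21,127.78 + $0.00 = $32,399.66.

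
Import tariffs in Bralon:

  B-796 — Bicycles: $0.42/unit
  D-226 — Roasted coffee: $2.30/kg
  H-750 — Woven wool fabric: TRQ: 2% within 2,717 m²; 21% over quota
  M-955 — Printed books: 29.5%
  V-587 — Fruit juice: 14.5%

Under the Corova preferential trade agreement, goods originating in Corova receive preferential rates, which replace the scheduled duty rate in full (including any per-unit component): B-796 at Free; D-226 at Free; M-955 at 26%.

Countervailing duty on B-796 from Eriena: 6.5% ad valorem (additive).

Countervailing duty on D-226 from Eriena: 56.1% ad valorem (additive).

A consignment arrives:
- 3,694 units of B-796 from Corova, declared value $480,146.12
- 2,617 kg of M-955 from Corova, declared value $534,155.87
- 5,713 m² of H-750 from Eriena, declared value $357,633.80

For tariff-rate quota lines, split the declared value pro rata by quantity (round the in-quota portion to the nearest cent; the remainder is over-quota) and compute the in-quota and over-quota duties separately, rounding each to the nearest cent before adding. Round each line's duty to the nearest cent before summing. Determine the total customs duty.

$181,667.63

Line 1 (B-796, Corova, 3,694 units, $480,146.12):
Base rate for B-796 is $0.42/unit.
Origin Corova qualifies under the Bralon–Corova agreement and B-796 is covered: preferential rate Free applies instead.
The additional-duty order on B-796 targets Eriena, not Corova; it does not apply.
Duty = $480,146.12 × 0% = $0.00.
Line 2 (M-955, Corova, 2,617 kg, $534,155.87):
Base rate for M-955 is 29.5%.
Origin Corova qualifies under the Bralon–Corova agreement and M-955 is covered: preferential rate 26% applies instead.
Duty = $534,155.87 × 26% = $138,880.53.
Line 3 (H-750, Eriena, 5,713 m², $357,633.80):
Code H-750 is under a tariff-rate quota (threshold 2,717 m²). In-quota: 2,717 m² at 2%; over-quota: 2,996 m² at 21%.
Pro-rata value split: in-quota = $357,633.80 × 2,717/5,713 = $170,084.20; over-quota = $357,633.80 − $170,084.20 = $187,549.60.
In-quota duty = $170,084.20 × 2% = $3,401.68. Over-quota duty = $187,549.60 × 21% = $39,385.42.
Line duty = $3,401.68 + $39,385.42 = $42,787.10.
Total = $0.00 + $138,880.53 + $42,787.10 = $181,667.63.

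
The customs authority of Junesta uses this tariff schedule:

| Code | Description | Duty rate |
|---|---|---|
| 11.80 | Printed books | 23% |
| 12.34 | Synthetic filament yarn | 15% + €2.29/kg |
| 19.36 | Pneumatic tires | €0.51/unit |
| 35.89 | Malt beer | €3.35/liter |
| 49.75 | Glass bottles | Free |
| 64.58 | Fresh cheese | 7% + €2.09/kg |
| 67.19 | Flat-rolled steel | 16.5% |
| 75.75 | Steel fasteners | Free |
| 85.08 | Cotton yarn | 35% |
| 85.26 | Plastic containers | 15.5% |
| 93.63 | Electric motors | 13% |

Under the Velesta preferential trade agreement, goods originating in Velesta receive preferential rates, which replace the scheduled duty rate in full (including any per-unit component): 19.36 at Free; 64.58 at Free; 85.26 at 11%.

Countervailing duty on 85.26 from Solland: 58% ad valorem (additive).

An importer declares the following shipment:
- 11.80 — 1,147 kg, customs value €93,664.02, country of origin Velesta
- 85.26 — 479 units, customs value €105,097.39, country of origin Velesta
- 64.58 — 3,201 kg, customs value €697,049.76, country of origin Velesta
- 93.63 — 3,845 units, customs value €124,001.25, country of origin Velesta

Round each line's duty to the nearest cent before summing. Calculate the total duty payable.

Line 1 (11.80, Velesta, 1,147 kg, €93,664.02):
Base rate for 11.80 is 23%.
Origin Velesta is the FTA partner but 11.80 is not on the preference list; base rate stands.
Duty = €93,664.02 × 23% = €21,542.72.
Line 2 (85.26, Velesta, 479 units, €105,097.39):
Base rate for 85.26 is 15.5%.
Origin Velesta qualifies under the Junesta–Velesta agreement and 85.26 is covered: preferential rate 11% applies instead.
The additional-duty order on 85.26 targets Solland, not Velesta; it does not apply.
Duty = €105,097.39 × 11% = €11,560.71.
Line 3 (64.58, Velesta, 3,201 kg, €697,049.76):
Base rate for 64.58 is 7% + €2.09/kg.
Origin Velesta qualifies under the Junesta–Velesta agreement and 64.58 is covered: preferential rate Free applies instead.
Duty = €697,049.76 × 0% = €0.00.
Line 4 (93.63, Velesta, 3,845 units, €124,001.25):
Base rate for 93.63 is 13%.
Origin Velesta is the FTA partner but 93.63 is not on the preference list; base rate stands.
Duty = €124,001.25 × 13% = €16,120.16.
Total = €21,542.72 + €11,560.71 + €0.00 + €16,120.16 = €49,223.59.

€49,223.59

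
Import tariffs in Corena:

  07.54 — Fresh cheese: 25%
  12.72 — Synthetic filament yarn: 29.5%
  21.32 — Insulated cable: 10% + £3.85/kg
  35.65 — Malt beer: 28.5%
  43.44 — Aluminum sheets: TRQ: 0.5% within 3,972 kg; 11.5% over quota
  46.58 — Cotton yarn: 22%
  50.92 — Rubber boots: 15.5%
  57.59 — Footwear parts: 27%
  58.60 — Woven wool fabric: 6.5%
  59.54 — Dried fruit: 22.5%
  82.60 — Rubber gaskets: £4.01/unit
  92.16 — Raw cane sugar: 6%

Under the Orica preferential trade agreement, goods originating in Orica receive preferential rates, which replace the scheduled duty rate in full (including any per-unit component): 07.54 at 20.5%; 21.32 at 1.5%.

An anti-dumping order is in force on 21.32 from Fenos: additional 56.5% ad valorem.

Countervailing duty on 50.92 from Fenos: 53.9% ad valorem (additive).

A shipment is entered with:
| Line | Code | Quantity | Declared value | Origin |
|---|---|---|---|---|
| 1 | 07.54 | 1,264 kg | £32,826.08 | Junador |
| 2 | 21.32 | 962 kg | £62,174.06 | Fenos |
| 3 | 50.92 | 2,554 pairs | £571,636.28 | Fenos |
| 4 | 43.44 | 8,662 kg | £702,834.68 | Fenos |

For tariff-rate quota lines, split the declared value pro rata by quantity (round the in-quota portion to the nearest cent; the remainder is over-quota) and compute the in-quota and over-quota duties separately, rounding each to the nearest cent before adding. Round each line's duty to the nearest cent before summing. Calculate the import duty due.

£495,345.85

Line 1 (07.54, Junador, 1,264 kg, £32,826.08):
Base rate for 07.54 is 25%.
07.54 has an FTA preferential rate, but origin Junador is not Orica; base rate stands.
Duty = £32,826.08 × 25% = £8,206.52.
Line 2 (21.32, Fenos, 962 kg, £62,174.06):
Base rate for 21.32 is 10% + £3.85/kg.
21.32 has an FTA preferential rate, but origin Fenos is not Orica; base rate stands.
Additional duty on 21.32 from Fenos: +56.5%. Applied ad valorem rate: 10% + 56.5% = 66.5%.
Duty = £62,174.06 × 66.5% + 962 × £3.85 = £45,049.45.
Line 3 (50.92, Fenos, 2,554 pairs, £571,636.28):
Base rate for 50.92 is 15.5%.
Additional duty on 50.92 from Fenos: +53.9%. Applied ad valorem rate: 15.5% + 53.9% = 69.4%.
Duty = £571,636.28 × 69.4% = £396,715.58.
Line 4 (43.44, Fenos, 8,662 kg, £702,834.68):
Code 43.44 is under a tariff-rate quota (threshold 3,972 kg). In-quota: 3,972 kg at 0.5%; over-quota: 4,690 kg at 11.5%.
Pro-rata value split: in-quota = £702,834.68 × 3,972/8,662 = £322,288.08; over-quota = £702,834.68 − £322,288.08 = £380,546.60.
In-quota duty = £322,288.08 × 0.5% = £1,611.44. Over-quota duty = £380,546.60 × 11.5% = £43,762.86.
Line duty = £1,611.44 + £43,762.86 = £45,374.30.
Total = £8,206.52 + £45,049.45 + £396,715.58 + £45,374.30 = £495,345.85.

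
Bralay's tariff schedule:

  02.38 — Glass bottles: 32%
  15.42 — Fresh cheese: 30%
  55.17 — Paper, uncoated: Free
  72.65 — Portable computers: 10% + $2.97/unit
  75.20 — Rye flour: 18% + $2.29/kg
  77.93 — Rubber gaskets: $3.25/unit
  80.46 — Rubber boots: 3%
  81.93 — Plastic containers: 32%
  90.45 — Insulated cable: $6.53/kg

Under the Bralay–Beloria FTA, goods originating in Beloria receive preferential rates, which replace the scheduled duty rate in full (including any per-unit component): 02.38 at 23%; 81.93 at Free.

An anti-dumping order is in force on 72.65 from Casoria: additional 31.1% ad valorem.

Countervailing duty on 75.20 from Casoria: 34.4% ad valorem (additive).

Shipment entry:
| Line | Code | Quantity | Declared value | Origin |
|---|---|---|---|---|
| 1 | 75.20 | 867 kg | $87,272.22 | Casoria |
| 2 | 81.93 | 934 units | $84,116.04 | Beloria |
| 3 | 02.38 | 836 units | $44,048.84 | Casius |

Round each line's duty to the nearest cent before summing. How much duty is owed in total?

$61,811.70

Line 1 (75.20, Casoria, 867 kg, $87,272.22):
Base rate for 75.20 is 18% + $2.29/kg.
Additional duty on 75.20 from Casoria: +34.4%. Applied ad valorem rate: 18% + 34.4% = 52.4%.
Duty = $87,272.22 × 52.4% + 867 × $2.29 = $47,716.07.
Line 2 (81.93, Beloria, 934 units, $84,116.04):
Base rate for 81.93 is 32%.
Origin Beloria qualifies under the Bralay–Beloria agreement and 81.93 is covered: preferential rate Free applies instead.
Duty = $84,116.04 × 0% = $0.00.
Line 3 (02.38, Casius, 836 units, $44,048.84):
Base rate for 02.38 is 32%.
02.38 has an FTA preferential rate, but origin Casius is not Beloria; base rate stands.
Duty = $44,048.84 × 32% = $14,095.63.
Total = $47,716.07 + $0.00 + $14,095.63 = $61,811.70.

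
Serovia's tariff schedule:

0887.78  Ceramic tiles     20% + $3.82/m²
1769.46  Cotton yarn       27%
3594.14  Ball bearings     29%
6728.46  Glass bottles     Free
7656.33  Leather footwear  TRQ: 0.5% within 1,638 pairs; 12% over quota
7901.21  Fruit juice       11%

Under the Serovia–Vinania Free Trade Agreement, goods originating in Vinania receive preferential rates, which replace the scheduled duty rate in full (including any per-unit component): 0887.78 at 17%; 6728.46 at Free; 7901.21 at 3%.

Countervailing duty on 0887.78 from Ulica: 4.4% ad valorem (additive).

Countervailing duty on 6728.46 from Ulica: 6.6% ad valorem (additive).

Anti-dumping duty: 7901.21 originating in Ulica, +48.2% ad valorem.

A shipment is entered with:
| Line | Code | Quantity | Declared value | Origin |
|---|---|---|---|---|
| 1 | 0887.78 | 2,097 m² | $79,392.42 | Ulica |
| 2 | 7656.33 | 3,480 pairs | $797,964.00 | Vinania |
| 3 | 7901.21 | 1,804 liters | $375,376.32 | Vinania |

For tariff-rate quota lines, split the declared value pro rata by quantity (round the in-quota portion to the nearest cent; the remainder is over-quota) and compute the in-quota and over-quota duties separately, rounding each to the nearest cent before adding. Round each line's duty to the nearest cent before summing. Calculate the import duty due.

Line 1 (0887.78, Ulica, 2,097 m², $79,392.42):
Base rate for 0887.78 is 20% + $3.82/m².
0887.78 has an FTA preferential rate, but origin Ulica is not Vinania; base rate stands.
Additional duty on 0887.78 from Ulica: +4.4%. Applied ad valorem rate: 20% + 4.4% = 24.4%.
Duty = $79,392.42 × 24.4% + 2,097 × $3.82 = $27,382.29.
Line 2 (7656.33, Vinania, 3,480 pairs, $797,964.00):
Code 7656.33 is under a tariff-rate quota (threshold 1,638 pairs). In-quota: 1,638 pairs at 0.5%; over-quota: 1,842 pairs at 12%.
Pro-rata value split: in-quota = $797,964.00 × 1,638/3,480 = $375,593.40; over-quota = $797,964.00 − $375,593.40 = $422,370.60.
In-quota duty = $375,593.40 × 0.5% = $1,877.97. Over-quota duty = $422,370.60 × 12% = $50,684.47.
Line duty = $1,877.97 + $50,684.47 = $52,562.44.
Line 3 (7901.21, Vinania, 1,804 liters, $375,376.32):
Base rate for 7901.21 is 11%.
Origin Vinania qualifies under the Serovia–Vinania agreement and 7901.21 is covered: preferential rate 3% applies instead.
The additional-duty order on 7901.21 targets Ulica, not Vinania; it does not apply.
Duty = $375,376.32 × 3% = $11,261.29.
Total = $27,382.29 + $52,562.44 + $11,261.29 = $91,206.02.

$91,206.02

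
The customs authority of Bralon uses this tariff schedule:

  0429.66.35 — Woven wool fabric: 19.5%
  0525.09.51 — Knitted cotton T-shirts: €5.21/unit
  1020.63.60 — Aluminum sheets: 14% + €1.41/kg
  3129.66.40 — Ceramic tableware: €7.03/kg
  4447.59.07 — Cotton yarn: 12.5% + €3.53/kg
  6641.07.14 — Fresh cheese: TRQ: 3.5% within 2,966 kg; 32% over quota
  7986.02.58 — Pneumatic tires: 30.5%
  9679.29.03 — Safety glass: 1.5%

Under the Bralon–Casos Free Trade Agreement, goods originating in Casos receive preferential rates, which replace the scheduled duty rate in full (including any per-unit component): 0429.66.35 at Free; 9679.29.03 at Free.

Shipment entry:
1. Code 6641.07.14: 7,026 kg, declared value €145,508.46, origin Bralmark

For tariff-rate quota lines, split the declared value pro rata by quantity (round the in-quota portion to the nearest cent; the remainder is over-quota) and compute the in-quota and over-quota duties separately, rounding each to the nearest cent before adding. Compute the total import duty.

€29,056.34

Line 1 (6641.07.14, Bralmark, 7,026 kg, €145,508.46):
Code 6641.07.14 is under a tariff-rate quota (threshold 2,966 kg). In-quota: 2,966 kg at 3.5%; over-quota: 4,060 kg at 32%.
Pro-rata value split: in-quota = €145,508.46 × 2,966/7,026 = €61,425.86; over-quota = €145,508.46 − €61,425.86 = €84,082.60.
In-quota duty = €61,425.86 × 3.5% = €2,149.91. Over-quota duty = €84,082.60 × 32% = €26,906.43.
Line duty = €2,149.91 + €26,906.43 = €29,056.34.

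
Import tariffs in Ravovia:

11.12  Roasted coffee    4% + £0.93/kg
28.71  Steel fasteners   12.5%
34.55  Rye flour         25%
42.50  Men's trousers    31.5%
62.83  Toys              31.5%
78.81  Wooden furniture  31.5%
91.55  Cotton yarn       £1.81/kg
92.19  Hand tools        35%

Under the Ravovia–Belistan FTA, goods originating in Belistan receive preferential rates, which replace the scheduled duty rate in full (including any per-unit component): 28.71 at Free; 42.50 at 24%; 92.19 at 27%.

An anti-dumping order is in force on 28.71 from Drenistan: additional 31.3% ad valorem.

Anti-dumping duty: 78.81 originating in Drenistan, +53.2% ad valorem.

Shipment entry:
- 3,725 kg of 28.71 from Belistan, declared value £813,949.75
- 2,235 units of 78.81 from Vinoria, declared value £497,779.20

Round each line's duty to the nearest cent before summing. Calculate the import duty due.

£156,800.45

Line 1 (28.71, Belistan, 3,725 kg, £813,949.75):
Base rate for 28.71 is 12.5%.
Origin Belistan qualifies under the Ravovia–Belistan agreement and 28.71 is covered: preferential rate Free applies instead.
The additional-duty order on 28.71 targets Drenistan, not Belistan; it does not apply.
Duty = £813,949.75 × 0% = £0.00.
Line 2 (78.81, Vinoria, 2,235 units, £497,779.20):
Base rate for 78.81 is 31.5%.
The additional-duty order on 78.81 targets Drenistan, not Vinoria; it does not apply.
Duty = £497,779.20 × 31.5% = £156,800.45.
Total = £0.00 + £156,800.45 = £156,800.45.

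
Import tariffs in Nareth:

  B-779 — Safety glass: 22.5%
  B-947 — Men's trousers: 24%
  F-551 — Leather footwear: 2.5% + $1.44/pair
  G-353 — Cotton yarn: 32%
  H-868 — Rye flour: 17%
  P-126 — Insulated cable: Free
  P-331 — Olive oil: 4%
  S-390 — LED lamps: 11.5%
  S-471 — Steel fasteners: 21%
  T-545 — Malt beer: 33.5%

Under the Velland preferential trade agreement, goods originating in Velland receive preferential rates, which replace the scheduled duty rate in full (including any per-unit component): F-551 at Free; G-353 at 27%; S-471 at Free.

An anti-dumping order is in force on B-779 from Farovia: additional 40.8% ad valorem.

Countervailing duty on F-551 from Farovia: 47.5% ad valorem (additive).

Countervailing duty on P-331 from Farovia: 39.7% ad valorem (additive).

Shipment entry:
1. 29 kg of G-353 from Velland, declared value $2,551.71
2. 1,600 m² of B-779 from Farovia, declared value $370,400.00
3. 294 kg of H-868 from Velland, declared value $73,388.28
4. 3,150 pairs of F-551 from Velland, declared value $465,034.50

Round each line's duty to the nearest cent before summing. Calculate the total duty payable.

Line 1 (G-353, Velland, 29 kg, $2,551.71):
Base rate for G-353 is 32%.
Origin Velland qualifies under the Nareth–Velland agreement and G-353 is covered: preferential rate 27% applies instead.
Duty = $2,551.71 × 27% = $688.96.
Line 2 (B-779, Farovia, 1,600 m², $370,400.00):
Base rate for B-779 is 22.5%.
Additional duty on B-779 from Farovia: +40.8%. Applied ad valorem rate: 22.5% + 40.8% = 63.3%.
Duty = $370,400.00 × 63.3% = $234,463.20.
Line 3 (H-868, Velland, 294 kg, $73,388.28):
Base rate for H-868 is 17%.
Origin Velland is the FTA partner but H-868 is not on the preference list; base rate stands.
Duty = $73,388.28 × 17% = $12,476.01.
Line 4 (F-551, Velland, 3,150 pairs, $465,034.50):
Base rate for F-551 is 2.5% + $1.44/pair.
Origin Velland qualifies under the Nareth–Velland agreement and F-551 is covered: preferential rate Free applies instead.
The additional-duty order on F-551 targets Farovia, not Velland; it does not apply.
Duty = $465,034.50 × 0% = $0.00.
Total = $688.96 + $234,463.20 + $12,476.01 + $0.00 = $247,628.17.

$247,628.17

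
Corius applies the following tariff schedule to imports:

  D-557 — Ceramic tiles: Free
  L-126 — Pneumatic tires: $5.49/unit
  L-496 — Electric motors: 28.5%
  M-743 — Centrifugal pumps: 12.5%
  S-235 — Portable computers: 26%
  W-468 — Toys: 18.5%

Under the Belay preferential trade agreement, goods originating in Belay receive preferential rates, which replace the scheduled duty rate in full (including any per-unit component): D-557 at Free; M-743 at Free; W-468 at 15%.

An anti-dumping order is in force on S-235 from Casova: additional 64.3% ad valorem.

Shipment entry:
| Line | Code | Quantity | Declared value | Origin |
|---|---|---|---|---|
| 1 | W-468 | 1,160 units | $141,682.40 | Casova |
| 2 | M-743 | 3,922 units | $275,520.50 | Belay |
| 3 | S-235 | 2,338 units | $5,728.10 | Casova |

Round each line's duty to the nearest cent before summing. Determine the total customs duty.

Line 1 (W-468, Casova, 1,160 units, $141,682.40):
Base rate for W-468 is 18.5%.
W-468 has an FTA preferential rate, but origin Casova is not Belay; base rate stands.
Duty = $141,682.40 × 18.5% = $26,211.24.
Line 2 (M-743, Belay, 3,922 units, $275,520.50):
Base rate for M-743 is 12.5%.
Origin Belay qualifies under the Corius–Belay agreement and M-743 is covered: preferential rate Free applies instead.
Duty = $275,520.50 × 0% = $0.00.
Line 3 (S-235, Casova, 2,338 units, $5,728.10):
Base rate for S-235 is 26%.
Additional duty on S-235 from Casova: +64.3%. Applied ad valorem rate: 26% + 64.3% = 90.3%.
Duty = $5,728.10 × 90.3% = $5,172.47.
Total = $26,211.24 + $0.00 + $5,172.47 = $31,383.71.

$31,383.71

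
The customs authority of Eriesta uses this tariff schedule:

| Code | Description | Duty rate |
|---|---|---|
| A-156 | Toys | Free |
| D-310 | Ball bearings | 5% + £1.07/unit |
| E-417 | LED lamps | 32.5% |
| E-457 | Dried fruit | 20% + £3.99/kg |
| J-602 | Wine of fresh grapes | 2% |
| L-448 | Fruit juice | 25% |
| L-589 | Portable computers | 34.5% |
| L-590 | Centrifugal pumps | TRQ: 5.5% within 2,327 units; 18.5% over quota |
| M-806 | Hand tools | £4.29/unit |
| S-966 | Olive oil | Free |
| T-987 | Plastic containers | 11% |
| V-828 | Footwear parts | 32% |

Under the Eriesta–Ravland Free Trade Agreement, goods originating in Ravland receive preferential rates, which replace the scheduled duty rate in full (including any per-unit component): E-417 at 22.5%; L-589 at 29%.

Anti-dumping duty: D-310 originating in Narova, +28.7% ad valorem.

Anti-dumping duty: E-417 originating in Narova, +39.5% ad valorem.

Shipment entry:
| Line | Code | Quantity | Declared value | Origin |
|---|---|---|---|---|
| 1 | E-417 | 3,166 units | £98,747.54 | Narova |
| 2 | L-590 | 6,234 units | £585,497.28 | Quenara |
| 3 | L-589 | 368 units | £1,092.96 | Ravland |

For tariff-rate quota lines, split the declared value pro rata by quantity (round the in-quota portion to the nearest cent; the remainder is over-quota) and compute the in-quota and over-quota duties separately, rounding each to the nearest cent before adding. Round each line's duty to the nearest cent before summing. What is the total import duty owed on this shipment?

Line 1 (E-417, Narova, 3,166 units, £98,747.54):
Base rate for E-417 is 32.5%.
E-417 has an FTA preferential rate, but origin Narova is not Ravland; base rate stands.
Additional duty on E-417 from Narova: +39.5%. Applied ad valorem rate: 32.5% + 39.5% = 72%.
Duty = £98,747.54 × 72% = £71,098.23.
Line 2 (L-590, Quenara, 6,234 units, £585,497.28):
Code L-590 is under a tariff-rate quota (threshold 2,327 units). In-quota: 2,327 units at 5.5%; over-quota: 3,907 units at 18.5%.
Pro-rata value split: in-quota = £585,497.28 × 2,327/6,234 = £218,551.84; over-quota = £585,497.28 − £218,551.84 = £366,945.44.
In-quota duty = £218,551.84 × 5.5% = £12,020.35. Over-quota duty = £366,945.44 × 18.5% = £67,884.91.
Line duty = £12,020.35 + £67,884.91 = £79,905.26.
Line 3 (L-589, Ravland, 368 units, £1,092.96):
Base rate for L-589 is 34.5%.
Origin Ravland qualifies under the Eriesta–Ravland agreement and L-589 is covered: preferential rate 29% applies instead.
Duty = £1,092.96 × 29% = £316.96.
Total = £71,098.23 + £79,905.26 + £316.96 = £151,320.45.

£151,320.45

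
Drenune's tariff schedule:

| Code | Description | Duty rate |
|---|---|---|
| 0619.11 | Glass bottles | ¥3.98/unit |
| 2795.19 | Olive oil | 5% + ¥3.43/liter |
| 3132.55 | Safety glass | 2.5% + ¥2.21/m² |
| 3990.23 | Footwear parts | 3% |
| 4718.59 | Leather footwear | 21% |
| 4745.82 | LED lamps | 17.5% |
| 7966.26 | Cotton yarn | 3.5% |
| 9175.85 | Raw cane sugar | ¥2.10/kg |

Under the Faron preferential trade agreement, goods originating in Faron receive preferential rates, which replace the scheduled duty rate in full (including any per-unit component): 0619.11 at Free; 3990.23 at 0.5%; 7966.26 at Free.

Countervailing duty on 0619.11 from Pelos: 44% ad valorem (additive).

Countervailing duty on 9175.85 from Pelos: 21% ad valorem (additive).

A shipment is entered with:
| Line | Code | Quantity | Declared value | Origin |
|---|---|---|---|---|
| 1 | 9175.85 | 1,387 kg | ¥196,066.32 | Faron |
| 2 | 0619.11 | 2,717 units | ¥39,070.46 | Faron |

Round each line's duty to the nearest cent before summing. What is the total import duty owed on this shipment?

¥2,912.70

Line 1 (9175.85, Faron, 1,387 kg, ¥196,066.32):
Base rate for 9175.85 is ¥2.10/kg.
Origin Faron is the FTA partner but 9175.85 is not on the preference list; base rate stands.
The additional-duty order on 9175.85 targets Pelos, not Faron; it does not apply.
Duty = 1,387 × ¥2.10 = ¥2,912.70.
Line 2 (0619.11, Faron, 2,717 units, ¥39,070.46):
Base rate for 0619.11 is ¥3.98/unit.
Origin Faron qualifies under the Drenune–Faron agreement and 0619.11 is covered: preferential rate Free applies instead.
The additional-duty order on 0619.11 targets Pelos, not Faron; it does not apply.
Duty = ¥39,070.46 × 0% = ¥0.00.
Total = ¥2,912.70 + ¥0.00 = ¥2,912.70.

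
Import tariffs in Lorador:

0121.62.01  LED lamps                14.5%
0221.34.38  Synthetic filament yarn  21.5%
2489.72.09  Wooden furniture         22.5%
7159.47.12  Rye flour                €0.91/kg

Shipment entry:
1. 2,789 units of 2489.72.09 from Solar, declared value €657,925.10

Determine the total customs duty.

€148,033.15

Line 1 (2489.72.09, Solar, 2,789 units, €657,925.10):
Base rate for 2489.72.09 is 22.5%.
Duty = €657,925.10 × 22.5% = €148,033.15.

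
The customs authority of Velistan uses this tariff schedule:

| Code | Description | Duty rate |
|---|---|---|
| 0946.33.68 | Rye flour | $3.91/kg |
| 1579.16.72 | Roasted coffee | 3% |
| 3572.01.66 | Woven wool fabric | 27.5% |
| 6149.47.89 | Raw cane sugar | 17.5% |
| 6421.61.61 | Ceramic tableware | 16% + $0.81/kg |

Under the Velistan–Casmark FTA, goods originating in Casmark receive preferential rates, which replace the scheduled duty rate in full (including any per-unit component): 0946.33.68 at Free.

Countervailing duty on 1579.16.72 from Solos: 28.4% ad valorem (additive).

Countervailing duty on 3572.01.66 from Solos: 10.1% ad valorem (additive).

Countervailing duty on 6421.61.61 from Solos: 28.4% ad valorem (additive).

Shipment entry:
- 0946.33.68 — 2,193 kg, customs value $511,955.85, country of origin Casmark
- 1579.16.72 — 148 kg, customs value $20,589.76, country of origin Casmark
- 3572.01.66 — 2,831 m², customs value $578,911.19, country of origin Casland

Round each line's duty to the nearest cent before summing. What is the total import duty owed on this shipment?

Line 1 (0946.33.68, Casmark, 2,193 kg, $511,955.85):
Base rate for 0946.33.68 is $3.91/kg.
Origin Casmark qualifies under the Velistan–Casmark agreement and 0946.33.68 is covered: preferential rate Free applies instead.
Duty = $511,955.85 × 0% = $0.00.
Line 2 (1579.16.72, Casmark, 148 kg, $20,589.76):
Base rate for 1579.16.72 is 3%.
Origin Casmark is the FTA partner but 1579.16.72 is not on the preference list; base rate stands.
The additional-duty order on 1579.16.72 targets Solos, not Casmark; it does not apply.
Duty = $20,589.76 × 3% = $617.69.
Line 3 (3572.01.66, Casland, 2,831 m², $578,911.19):
Base rate for 3572.01.66 is 27.5%.
The additional-duty order on 3572.01.66 targets Solos, not Casland; it does not apply.
Duty = $578,911.19 × 27.5% = $159,200.58.
Total = $0.00 + $617.69 + $159,200.58 = $159,818.27.

$159,818.27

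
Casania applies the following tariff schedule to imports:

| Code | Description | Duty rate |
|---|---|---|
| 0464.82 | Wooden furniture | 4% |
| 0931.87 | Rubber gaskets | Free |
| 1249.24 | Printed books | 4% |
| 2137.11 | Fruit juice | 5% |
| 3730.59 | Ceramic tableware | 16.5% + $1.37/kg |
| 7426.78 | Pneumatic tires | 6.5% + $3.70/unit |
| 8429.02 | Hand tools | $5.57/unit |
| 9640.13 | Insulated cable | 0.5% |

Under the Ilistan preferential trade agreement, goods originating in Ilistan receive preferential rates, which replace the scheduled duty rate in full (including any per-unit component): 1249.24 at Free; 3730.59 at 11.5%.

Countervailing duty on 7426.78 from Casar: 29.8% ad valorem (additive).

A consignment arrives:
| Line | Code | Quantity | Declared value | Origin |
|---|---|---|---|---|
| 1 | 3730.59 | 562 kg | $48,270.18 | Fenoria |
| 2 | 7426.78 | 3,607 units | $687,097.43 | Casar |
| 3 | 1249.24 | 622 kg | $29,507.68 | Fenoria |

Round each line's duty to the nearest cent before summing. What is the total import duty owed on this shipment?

$272,677.10

Line 1 (3730.59, Fenoria, 562 kg, $48,270.18):
Base rate for 3730.59 is 16.5% + $1.37/kg.
3730.59 has an FTA preferential rate, but origin Fenoria is not Ilistan; base rate stands.
Duty = $48,270.18 × 16.5% + 562 × $1.37 = $8,734.52.
Line 2 (7426.78, Casar, 3,607 units, $687,097.43):
Base rate for 7426.78 is 6.5% + $3.70/unit.
Additional duty on 7426.78 from Casar: +29.8%. Applied ad valorem rate: 6.5% + 29.8% = 36.3%.
Duty = $687,097.43 × 36.3% + 3,607 × $3.70 = $262,762.27.
Line 3 (1249.24, Fenoria, 622 kg, $29,507.68):
Base rate for 1249.24 is 4%.
1249.24 has an FTA preferential rate, but origin Fenoria is not Ilistan; base rate stands.
Duty = $29,507.68 × 4% = $1,180.31.
Total = $8,734.52 + $262,762.27 + $1,180.31 = $272,677.10.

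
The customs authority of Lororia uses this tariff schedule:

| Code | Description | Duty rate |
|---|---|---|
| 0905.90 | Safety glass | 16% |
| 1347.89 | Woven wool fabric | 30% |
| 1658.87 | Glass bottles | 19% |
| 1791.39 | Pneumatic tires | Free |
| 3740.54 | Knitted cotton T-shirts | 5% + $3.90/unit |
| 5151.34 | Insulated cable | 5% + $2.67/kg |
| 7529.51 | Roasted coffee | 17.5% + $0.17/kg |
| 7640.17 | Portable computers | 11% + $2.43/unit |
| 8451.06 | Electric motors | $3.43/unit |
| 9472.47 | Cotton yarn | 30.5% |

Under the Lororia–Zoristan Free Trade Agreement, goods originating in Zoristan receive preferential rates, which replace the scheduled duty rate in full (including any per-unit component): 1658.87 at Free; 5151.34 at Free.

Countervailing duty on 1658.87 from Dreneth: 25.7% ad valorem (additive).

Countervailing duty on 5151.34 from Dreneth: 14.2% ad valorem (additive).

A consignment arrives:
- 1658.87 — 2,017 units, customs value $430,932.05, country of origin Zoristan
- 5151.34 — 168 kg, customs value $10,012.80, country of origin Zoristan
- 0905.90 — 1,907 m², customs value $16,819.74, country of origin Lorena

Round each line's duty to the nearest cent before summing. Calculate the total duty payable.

Line 1 (1658.87, Zoristan, 2,017 units, $430,932.05):
Base rate for 1658.87 is 19%.
Origin Zoristan qualifies under the Lororia–Zoristan agreement and 1658.87 is covered: preferential rate Free applies instead.
The additional-duty order on 1658.87 targets Dreneth, not Zoristan; it does not apply.
Duty = $430,932.05 × 0% = $0.00.
Line 2 (5151.34, Zoristan, 168 kg, $10,012.80):
Base rate for 5151.34 is 5% + $2.67/kg.
Origin Zoristan qualifies under the Lororia–Zoristan agreement and 5151.34 is covered: preferential rate Free applies instead.
The additional-duty order on 5151.34 targets Dreneth, not Zoristan; it does not apply.
Duty = $10,012.80 × 0% = $0.00.
Line 3 (0905.90, Lorena, 1,907 m², $16,819.74):
Base rate for 0905.90 is 16%.
Duty = $16,819.74 × 16% = $2,691.16.
Total = $0.00 + $0.00 + $2,691.16 = $2,691.16.

$2,691.16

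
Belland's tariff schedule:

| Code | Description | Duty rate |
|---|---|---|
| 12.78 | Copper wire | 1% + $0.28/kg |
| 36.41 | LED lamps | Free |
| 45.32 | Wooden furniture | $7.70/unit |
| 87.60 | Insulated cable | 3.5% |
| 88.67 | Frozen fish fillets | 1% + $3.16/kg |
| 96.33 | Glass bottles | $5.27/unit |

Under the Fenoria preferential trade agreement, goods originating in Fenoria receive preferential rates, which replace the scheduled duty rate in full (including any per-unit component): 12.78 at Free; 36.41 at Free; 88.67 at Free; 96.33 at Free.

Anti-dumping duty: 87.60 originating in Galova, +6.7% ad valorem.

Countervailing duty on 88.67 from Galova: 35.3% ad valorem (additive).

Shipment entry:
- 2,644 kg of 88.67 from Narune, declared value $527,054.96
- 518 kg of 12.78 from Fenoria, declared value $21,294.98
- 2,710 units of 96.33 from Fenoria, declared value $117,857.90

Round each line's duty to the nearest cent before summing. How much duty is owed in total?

Line 1 (88.67, Narune, 2,644 kg, $527,054.96):
Base rate for 88.67 is 1% + $3.16/kg.
88.67 has an FTA preferential rate, but origin Narune is not Fenoria; base rate stands.
The additional-duty order on 88.67 targets Galova, not Narune; it does not apply.
Duty = $527,054.96 × 1% + 2,644 × $3.16 = $13,625.59.
Line 2 (12.78, Fenoria, 518 kg, $21,294.98):
Base rate for 12.78 is 1% + $0.28/kg.
Origin Fenoria qualifies under the Belland–Fenoria agreement and 12.78 is covered: preferential rate Free applies instead.
Duty = $21,294.98 × 0% = $0.00.
Line 3 (96.33, Fenoria, 2,710 units, $117,857.90):
Base rate for 96.33 is $5.27/unit.
Origin Fenoria qualifies under the Belland–Fenoria agreement and 96.33 is covered: preferential rate Free applies instead.
Duty = $117,857.90 × 0% = $0.00.
Total = $13,625.59 + $0.00 + $0.00 = $13,625.59.

$13,625.59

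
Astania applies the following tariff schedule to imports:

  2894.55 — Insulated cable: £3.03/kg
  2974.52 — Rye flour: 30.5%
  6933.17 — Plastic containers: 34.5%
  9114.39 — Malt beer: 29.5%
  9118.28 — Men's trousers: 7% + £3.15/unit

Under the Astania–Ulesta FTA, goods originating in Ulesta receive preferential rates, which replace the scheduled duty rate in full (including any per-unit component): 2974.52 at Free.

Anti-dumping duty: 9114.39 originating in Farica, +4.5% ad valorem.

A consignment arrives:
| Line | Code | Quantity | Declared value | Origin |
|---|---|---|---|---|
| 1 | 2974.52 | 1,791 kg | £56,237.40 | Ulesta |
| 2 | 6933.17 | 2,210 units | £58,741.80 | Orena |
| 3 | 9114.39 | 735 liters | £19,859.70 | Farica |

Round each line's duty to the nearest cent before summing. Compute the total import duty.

£27,018.22

Line 1 (2974.52, Ulesta, 1,791 kg, £56,237.40):
Base rate for 2974.52 is 30.5%.
Origin Ulesta qualifies under the Astania–Ulesta agreement and 2974.52 is covered: preferential rate Free applies instead.
Duty = £56,237.40 × 0% = £0.00.
Line 2 (6933.17, Orena, 2,210 units, £58,741.80):
Base rate for 6933.17 is 34.5%.
Duty = £58,741.80 × 34.5% = £20,265.92.
Line 3 (9114.39, Farica, 735 liters, £19,859.70):
Base rate for 9114.39 is 29.5%.
Additional duty on 9114.39 from Farica: +4.5%. Applied ad valorem rate: 29.5% + 4.5% = 34%.
Duty = £19,859.70 × 34% = £6,752.30.
Total = £0.00 + £20,265.92 + £6,752.30 = £27,018.22.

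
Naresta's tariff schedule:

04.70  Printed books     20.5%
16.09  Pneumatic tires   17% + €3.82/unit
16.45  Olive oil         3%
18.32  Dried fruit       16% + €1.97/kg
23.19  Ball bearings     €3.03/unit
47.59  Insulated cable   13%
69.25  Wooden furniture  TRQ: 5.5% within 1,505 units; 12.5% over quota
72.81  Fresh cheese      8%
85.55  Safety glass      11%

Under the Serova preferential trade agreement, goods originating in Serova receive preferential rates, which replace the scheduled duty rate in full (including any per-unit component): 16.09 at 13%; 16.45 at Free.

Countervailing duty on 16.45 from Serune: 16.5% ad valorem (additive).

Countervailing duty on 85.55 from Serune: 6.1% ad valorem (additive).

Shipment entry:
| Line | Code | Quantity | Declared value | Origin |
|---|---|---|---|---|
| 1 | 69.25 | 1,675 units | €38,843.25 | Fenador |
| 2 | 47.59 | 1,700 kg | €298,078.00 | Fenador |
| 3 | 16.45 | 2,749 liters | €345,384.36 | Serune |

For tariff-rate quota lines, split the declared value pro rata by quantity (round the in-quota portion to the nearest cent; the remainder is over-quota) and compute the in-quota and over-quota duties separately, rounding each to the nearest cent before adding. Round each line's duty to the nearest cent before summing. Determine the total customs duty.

Line 1 (69.25, Fenador, 1,675 units, €38,843.25):
Code 69.25 is under a tariff-rate quota (threshold 1,505 units). In-quota: 1,505 units at 5.5%; over-quota: 170 units at 12.5%.
Pro-rata value split: in-quota = €38,843.25 × 1,505/1,675 = €34,900.95; over-quota = €38,843.25 − €34,900.95 = €3,942.30.
In-quota duty = €34,900.95 × 5.5% = €1,919.55. Over-quota duty = €3,942.30 × 12.5% = €492.79.
Line duty = €1,919.55 + €492.79 = €2,412.34.
Line 2 (47.59, Fenador, 1,700 kg, €298,078.00):
Base rate for 47.59 is 13%.
Duty = €298,078.00 × 13% = €38,750.14.
Line 3 (16.45, Serune, 2,749 liters, €345,384.36):
Base rate for 16.45 is 3%.
16.45 has an FTA preferential rate, but origin Serune is not Serova; base rate stands.
Additional duty on 16.45 from Serune: +16.5%. Applied ad valorem rate: 3% + 16.5% = 19.5%.
Duty = €345,384.36 × 19.5% = €67,349.95.
Total = €2,412.34 + €38,750.14 + €67,349.95 = €108,512.43.

€108,512.43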